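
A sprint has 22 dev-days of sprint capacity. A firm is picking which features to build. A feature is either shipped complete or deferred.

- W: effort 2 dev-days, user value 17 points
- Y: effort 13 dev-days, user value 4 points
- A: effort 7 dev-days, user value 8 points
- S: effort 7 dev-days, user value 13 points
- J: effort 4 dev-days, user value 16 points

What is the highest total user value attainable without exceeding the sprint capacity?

Treat it as a binary knapsack problem.
Take W, A, S, and J: effort 2 + 7 + 7 + 4 = 20 ≤ 22, user value 17 + 8 + 13 + 16 = 54.
No other feasible combination does better.

54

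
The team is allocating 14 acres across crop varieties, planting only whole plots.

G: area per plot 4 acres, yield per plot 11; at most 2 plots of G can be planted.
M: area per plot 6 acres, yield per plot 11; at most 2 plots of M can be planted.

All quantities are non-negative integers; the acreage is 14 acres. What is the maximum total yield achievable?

This is a bounded integer knapsack.
2×G and 1×M: area 14 ≤ 14, yield 2·11 + 1·11 = 33.
2×M: area 12 ≤ 14, yield 2·11 = 22.
Best is 33.

33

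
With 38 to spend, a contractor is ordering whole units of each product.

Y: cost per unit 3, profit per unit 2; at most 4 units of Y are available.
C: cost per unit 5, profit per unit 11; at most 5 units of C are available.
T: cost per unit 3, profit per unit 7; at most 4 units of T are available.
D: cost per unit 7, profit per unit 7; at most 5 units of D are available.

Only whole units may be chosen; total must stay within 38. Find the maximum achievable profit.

83

This is a bounded integer knapsack.
Take 5×C and 4×T: cost 37 ≤ 38, profit 5·11 + 4·7 = 83.
T has the best ratio (7/3) and is taken to its limit of 4; remaining capacity is filled optimally with the others.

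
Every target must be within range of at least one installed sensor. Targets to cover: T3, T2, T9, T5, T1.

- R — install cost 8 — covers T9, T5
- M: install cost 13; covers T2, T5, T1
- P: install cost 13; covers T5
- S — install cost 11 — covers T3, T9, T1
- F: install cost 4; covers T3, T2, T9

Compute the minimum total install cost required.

17

This is a weighted set-cover instance.
Choose M and F: together they cover T3, T2, T9, T5, T1 — every target.
Total install cost: 13 + 4 = 17.
No cover costs less than 17.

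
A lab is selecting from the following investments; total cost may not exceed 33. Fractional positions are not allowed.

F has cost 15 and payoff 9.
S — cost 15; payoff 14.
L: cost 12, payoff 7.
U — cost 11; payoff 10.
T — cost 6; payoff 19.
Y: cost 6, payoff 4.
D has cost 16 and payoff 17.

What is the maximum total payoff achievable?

46

U + T + D: cost 11 + 6 + 16 = 33 ≤ 33, payoff 10 + 19 + 17 = 46.
T + Y + D: cost 6 + 6 + 16 = 28 ≤ 33, payoff 19 + 4 + 17 = 40.
S + U + T: cost 15 + 11 + 6 = 32 ≤ 33, payoff 14 + 10 + 19 = 43.
Best is U, T, and D with total payoff 46.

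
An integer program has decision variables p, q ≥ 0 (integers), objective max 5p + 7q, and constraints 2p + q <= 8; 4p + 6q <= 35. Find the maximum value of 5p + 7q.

40

Relaxing integrality, the LP optimum is 41.38 at (p,q) = (1.62, 4.75), which is not an integer point.
(p,q)=(1,5): 2·1+1·5=7≤8, 4·1+6·5=34≤35, objective 40.
(p,q)=(2,4): 2·2+1·4=8≤8, 4·2+6·4=32≤35, objective 38.
(p,q)=(0,5): 2·0+1·5=5≤8, 4·0+6·5=30≤35, objective 35.
Maximum is 40 at (p,q)=(1,5).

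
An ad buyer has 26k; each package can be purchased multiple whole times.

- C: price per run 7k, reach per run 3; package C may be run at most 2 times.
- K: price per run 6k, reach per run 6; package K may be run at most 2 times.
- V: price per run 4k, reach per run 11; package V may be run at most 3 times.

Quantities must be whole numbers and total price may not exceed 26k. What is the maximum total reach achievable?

1×C, 1×K, and 3×V: price 25 ≤ 26, reach 1·3 + 1·6 + 3·11 = 42.
2×K and 3×V: price 24 ≤ 26, reach 2·6 + 3·11 = 45.
Best is 45.

45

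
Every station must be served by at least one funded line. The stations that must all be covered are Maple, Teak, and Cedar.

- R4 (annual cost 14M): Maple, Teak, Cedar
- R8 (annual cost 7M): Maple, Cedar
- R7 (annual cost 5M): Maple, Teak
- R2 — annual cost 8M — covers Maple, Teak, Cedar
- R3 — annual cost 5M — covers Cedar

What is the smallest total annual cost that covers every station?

8

R2 alone covers Maple, Teak, Cedar — every station.
Total annual cost: 8.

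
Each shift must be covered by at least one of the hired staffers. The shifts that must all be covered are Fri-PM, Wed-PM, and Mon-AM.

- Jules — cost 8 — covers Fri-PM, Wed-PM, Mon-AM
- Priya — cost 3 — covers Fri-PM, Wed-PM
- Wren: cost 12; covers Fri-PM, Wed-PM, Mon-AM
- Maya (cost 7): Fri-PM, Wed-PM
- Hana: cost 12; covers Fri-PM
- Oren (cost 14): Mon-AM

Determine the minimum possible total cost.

8

This is a weighted set-cover instance.
The greedy cost-per-new-shift heuristic would pick Priya and Jules for 11, but a cheaper cover exists.
Jules alone covers Fri-PM, Wed-PM, Mon-AM — every shift.
Total cost: 8.
No cover costs less than 8.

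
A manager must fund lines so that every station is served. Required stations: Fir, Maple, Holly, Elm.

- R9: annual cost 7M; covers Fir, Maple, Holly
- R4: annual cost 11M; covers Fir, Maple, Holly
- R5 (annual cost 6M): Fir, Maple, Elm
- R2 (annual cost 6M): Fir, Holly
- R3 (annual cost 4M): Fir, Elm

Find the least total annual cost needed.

The greedy cost-per-new-station heuristic would pick R5 and R2 for 12, but a cheaper cover exists.
Choose R9 and R3: together they cover Fir, Maple, Holly, Elm — every station.
Total annual cost: 7 + 4 = 11.
No cover costs less than 11.

11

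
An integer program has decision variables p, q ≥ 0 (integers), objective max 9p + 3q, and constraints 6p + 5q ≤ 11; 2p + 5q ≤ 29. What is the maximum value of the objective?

(p,q)=(1,1): 6·1+5·1=11≤11, 2·1+5·1=7≤29, objective 12.
(p,q)=(1,0): 6·1+5·0=6≤11, 2·1+5·0=2≤29, objective 9.
(p,q)=(0,2): 6·0+5·2=10≤11, 2·0+5·2=10≤29, objective 6.
(p,q)=(0,1): 6·0+5·1=5≤11, 2·0+5·1=5≤29, objective 3.
No feasible integer point exceeds 12.

12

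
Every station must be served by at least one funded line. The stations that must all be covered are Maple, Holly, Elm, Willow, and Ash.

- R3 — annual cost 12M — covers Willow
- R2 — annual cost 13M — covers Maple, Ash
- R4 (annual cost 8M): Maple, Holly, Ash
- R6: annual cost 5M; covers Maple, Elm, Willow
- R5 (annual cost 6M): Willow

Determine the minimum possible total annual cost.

13

This is an integer covering problem.
Choose R4 and R6: together they cover Maple, Holly, Elm, Willow, Ash — every station.
Total annual cost: 8 + 5 = 13.
No cover costs less than 13.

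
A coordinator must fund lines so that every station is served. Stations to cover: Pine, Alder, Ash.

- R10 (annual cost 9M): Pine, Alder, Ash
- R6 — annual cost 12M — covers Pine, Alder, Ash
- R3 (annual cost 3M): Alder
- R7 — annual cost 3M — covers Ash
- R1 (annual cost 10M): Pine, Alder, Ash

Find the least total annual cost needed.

R10 alone covers Pine, Alder, Ash — every station.
Total annual cost: 9.
No cover costs less than 9.

9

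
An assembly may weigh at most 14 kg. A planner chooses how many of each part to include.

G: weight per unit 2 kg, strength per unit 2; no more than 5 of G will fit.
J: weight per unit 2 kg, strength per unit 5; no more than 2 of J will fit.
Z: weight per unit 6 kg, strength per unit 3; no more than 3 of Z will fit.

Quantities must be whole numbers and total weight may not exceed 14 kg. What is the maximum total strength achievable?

J has the best ratio (5/2); taking only J gives at most 2×5 = 10 (stopped by the supply cap of 2).
Mixing does better — 5×G and 2×J: weight 14 ≤ 14, strength 5·2 + 2·5 = 20.

20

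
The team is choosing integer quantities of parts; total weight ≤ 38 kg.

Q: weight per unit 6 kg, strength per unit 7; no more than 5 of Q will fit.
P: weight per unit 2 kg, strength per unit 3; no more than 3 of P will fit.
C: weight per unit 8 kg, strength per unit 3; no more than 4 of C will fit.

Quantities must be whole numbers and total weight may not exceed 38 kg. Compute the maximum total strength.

44

5×Q and 2×P: weight 34 ≤ 38, strength 5·7 + 2·3 = 41.
5×Q and 3×P: weight 36 ≤ 38, strength 5·7 + 3·3 = 44.
Best is 44.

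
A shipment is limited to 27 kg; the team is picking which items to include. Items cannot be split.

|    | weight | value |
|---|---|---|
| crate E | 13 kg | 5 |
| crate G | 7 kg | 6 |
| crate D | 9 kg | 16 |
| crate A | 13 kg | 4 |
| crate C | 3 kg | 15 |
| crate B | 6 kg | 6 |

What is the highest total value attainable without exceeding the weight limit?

43

Allowing fractional choices, the relaxed optimum would be about 43.8, but items are indivisible.
crate D + crate C + crate B: weight 9 + 3 + 6 = 18 ≤ 27, value 16 + 15 + 6 = 37.
crate G + crate D + crate C: weight 7 + 9 + 3 = 19 ≤ 27, value 6 + 16 + 15 = 37.
crate G + crate D + crate C + crate B: weight 7 + 9 + 3 + 6 = 25 ≤ 27, value 6 + 16 + 15 + 6 = 43.
Best is crate G, crate D, crate C, and crate B with total value 43.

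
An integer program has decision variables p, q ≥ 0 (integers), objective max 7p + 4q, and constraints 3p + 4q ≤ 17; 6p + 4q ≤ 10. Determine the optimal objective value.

(p,q)=(1,1) is feasible, giving 11.
(p,q)=(0,2) is feasible, giving 8.
(p,q)=(1,0) is feasible, giving 7.
Maximum is 11 at (p,q)=(1,1).

11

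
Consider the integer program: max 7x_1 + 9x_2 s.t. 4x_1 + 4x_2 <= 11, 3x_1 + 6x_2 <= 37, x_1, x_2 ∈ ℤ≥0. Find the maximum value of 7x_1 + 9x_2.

18

The continuous relaxation peaks at (0, 2.75) with value 24.75; rounding to a feasible lattice point costs some objective.
(x_1,x_2)=(0,2): 4·0+4·2=8≤11, 3·0+6·2=12≤37, objective 18.
(x_1,x_2)=(1,1): 4·1+4·1=8≤11, 3·1+6·1=9≤37, objective 16.
(x_1,x_2)=(0,1): 4·0+4·1=4≤11, 3·0+6·1=6≤37, objective 9.
The best lattice point is (0,2), giving 18.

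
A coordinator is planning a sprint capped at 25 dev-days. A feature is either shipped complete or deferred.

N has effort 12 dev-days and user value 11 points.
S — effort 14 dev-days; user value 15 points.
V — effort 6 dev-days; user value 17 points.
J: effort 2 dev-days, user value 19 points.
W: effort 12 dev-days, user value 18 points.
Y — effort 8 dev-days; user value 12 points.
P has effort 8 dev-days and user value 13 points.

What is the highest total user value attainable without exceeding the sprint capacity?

61

S + V + J: effort 14 + 6 + 2 = 22 ≤ 25, user value 15 + 17 + 19 = 51.
V + J + W: effort 6 + 2 + 12 = 20 ≤ 25, user value 17 + 19 + 18 = 54.
V + J + Y + P: effort 6 + 2 + 8 + 8 = 24 ≤ 25, user value 17 + 19 + 12 + 13 = 61.
Best is V, J, Y, and P with total user value 61.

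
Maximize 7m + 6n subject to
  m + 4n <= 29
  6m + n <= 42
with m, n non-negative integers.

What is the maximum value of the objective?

Relaxing integrality, the LP optimum is 76.74 at (m,n) = (6.04, 5.74), which is not an integer point.
(m,n)=(6,5): 1·6+4·5=26≤29, 6·6+1·5=41≤42, objective 72.
(m,n)=(5,6): 1·5+4·6=29≤29, 6·5+1·6=36≤42, objective 71.
(m,n)=(6,4): 1·6+4·4=22≤29, 6·6+1·4=40≤42, objective 66.
Maximum is 72 at (m,n)=(6,5).

72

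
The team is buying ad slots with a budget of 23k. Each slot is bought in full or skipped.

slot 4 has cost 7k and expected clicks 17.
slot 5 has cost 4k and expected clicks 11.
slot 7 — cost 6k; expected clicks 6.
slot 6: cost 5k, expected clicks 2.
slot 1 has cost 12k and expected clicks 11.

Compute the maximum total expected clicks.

39

Allowing fractional choices, the relaxed optimum would be about 39.5, but ad slots are indivisible.
slot 4 + slot 5 + slot 7 + slot 6: cost 7 + 4 + 6 + 5 = 22 ≤ 23, expected clicks 17 + 11 + 6 + 2 = 36.
slot 4 + slot 5 + slot 1: cost 7 + 4 + 12 = 23 ≤ 23, expected clicks 17 + 11 + 11 = 39.
slot 4 + slot 5 + slot 7: cost 7 + 4 + 6 = 17 ≤ 23, expected clicks 17 + 11 + 6 = 34.
Best is slot 4, slot 5, and slot 1 with total expected clicks 39.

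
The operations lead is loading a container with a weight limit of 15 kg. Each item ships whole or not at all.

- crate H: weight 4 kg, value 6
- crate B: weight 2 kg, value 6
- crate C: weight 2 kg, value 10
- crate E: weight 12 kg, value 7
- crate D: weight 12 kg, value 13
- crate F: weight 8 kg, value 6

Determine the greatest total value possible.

crate H + crate B + crate C: weight 4 + 2 + 2 = 8 ≤ 15, value 6 + 6 + 10 = 22.
crate C + crate D: weight 2 + 12 = 14 ≤ 15, value 10 + 13 = 23.
Best is crate C and crate D with total value 23.

23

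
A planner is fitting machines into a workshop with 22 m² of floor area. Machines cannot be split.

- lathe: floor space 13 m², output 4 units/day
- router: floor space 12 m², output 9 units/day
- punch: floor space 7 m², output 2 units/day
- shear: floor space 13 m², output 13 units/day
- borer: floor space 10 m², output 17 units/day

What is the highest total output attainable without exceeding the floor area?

26

Allowing fractional choices, the relaxed optimum would be about 29.0, but machines are indivisible.
router + borer: floor space 12 + 10 = 22 ≤ 22, output 9 + 17 = 26.
borer: floor space 10 ≤ 22, output 17.
punch + borer: floor space 7 + 10 = 17 ≤ 22, output 2 + 17 = 19.
Best is router and borer with total output 26.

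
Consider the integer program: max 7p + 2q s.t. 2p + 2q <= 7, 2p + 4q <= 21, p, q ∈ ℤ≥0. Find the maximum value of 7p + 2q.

21

The continuous relaxation peaks at (3.5, 0) with value 24.50; rounding to a feasible lattice point costs some objective.
(p,q)=(3,0): 2·3+2·0=6≤7, 2·3+4·0=6≤21, objective 21.
(p,q)=(2,1): 2·2+2·1=6≤7, 2·2+4·1=8≤21, objective 16.
(p,q)=(2,0): 2·2+2·0=4≤7, 2·2+4·0=4≤21, objective 14.
No feasible integer point exceeds 21.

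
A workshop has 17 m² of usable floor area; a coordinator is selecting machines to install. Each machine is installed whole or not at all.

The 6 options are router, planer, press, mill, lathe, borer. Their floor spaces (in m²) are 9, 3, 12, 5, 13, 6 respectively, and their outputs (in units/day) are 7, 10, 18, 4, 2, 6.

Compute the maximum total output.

press + mill: floor space 12 + 5 = 17 ≤ 17, output 18 + 4 = 22.
planer + press: floor space 3 + 12 = 15 ≤ 17, output 10 + 18 = 28.
Best is planer and press with total output 28.

28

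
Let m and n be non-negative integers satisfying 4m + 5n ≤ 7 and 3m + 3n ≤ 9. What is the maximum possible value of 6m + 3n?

6

(m,n)=(1,0) is feasible, giving 6.
(m,n)=(0,1) is feasible, giving 3.
(m,n)=(0,0) is feasible, giving 0.
No feasible integer point exceeds 6.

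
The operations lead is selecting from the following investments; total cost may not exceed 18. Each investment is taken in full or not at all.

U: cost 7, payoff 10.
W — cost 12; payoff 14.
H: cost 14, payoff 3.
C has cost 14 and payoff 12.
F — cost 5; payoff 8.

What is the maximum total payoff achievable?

22

U + F: cost 7 + 5 = 12 ≤ 18, payoff 10 + 8 = 18.
W: cost 12 ≤ 18, payoff 14.
W + F: cost 12 + 5 = 17 ≤ 18, payoff 14 + 8 = 22.
Best is W and F with total payoff 22.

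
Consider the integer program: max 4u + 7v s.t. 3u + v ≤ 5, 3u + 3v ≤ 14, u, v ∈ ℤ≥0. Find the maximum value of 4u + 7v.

28

Relaxing integrality, the LP optimum is 32.67 at (u,v) = (0, 4.67), which is not an integer point.
(u,v)=(0,4): 3·0+1·4=4≤5, 3·0+3·4=12≤14, objective 28.
(u,v)=(0,3): 3·0+1·3=3≤5, 3·0+3·3=9≤14, objective 21.
The best lattice point is (0,4), giving 28.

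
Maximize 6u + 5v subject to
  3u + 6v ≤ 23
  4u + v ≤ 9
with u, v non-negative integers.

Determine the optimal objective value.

21

Relaxing integrality, the LP optimum is 24.33 at (u,v) = (1.48, 3.1), which is not an integer point.
(u,v)=(1,3): 3·1+6·3=21≤23, 4·1+1·3=7≤9, objective 21.
(u,v)=(1,2): 3·1+6·2=15≤23, 4·1+1·2=6≤9, objective 16.
(u,v)=(0,3): 3·0+6·3=18≤23, 4·0+1·3=3≤9, objective 15.
No feasible integer point exceeds 21.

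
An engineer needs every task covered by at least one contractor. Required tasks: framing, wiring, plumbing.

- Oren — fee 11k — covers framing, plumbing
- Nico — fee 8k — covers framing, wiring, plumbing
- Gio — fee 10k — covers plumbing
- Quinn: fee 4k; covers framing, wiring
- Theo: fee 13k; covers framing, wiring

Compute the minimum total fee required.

8

The greedy cost-per-new-task heuristic would pick Quinn and Nico for 12, but a cheaper cover exists.
Nico alone covers framing, wiring, plumbing — every task.
Total fee: 8.
No cover costs less than 8.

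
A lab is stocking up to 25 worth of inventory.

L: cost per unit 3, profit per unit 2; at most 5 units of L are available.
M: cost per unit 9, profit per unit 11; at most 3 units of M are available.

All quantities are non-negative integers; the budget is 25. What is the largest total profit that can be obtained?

Take 2×L and 2×M: cost 24 ≤ 25, profit 2·2 + 2·11 = 26.
No other integer combination yields more.

26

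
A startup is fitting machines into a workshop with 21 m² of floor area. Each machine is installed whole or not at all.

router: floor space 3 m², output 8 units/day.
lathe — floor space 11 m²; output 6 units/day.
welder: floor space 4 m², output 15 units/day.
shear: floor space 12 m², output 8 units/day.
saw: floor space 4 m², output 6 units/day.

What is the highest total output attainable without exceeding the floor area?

This is an integer program with binary decision variables.
Take router, welder, and shear: floor space 3 + 4 + 12 = 19 ≤ 21, output 8 + 15 + 8 = 31.
No other feasible combination does better.

31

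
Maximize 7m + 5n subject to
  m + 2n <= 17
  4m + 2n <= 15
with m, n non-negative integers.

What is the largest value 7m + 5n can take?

Relaxing integrality, the LP optimum is 37.50 at (m,n) = (0, 7.5), which is not an integer point.
(m,n)=(0,7): 1·0+2·7=14≤17, 4·0+2·7=14≤15, objective 35.
(m,n)=(0,6): 1·0+2·6=12≤17, 4·0+2·6=12≤15, objective 30.
No feasible integer point exceeds 35.

35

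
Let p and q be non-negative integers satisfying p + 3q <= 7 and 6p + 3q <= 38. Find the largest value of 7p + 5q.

(p,q)=(6,0) is feasible, giving 42.
(p,q)=(5,0) is feasible, giving 35.
No feasible integer point exceeds 42.

42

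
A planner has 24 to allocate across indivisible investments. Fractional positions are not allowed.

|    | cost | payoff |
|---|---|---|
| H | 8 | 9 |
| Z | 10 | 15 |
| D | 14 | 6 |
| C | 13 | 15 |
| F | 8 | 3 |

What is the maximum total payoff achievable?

30

Take Z and C: cost 10 + 13 = 23 ≤ 24, payoff 15 + 15 = 30.
No other feasible combination does better.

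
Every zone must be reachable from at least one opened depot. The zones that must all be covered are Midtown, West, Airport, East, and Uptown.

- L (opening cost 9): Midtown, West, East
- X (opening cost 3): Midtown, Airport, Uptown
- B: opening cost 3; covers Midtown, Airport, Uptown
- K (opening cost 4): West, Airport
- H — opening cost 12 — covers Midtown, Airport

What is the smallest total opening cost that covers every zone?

The greedy cost-per-new-zone heuristic would pick X, K, and L for 16, but a cheaper cover exists.
Choose L and X: together they cover Midtown, West, Airport, East, Uptown — every zone.
Total opening cost: 9 + 3 = 12.
No cover costs less than 12.

12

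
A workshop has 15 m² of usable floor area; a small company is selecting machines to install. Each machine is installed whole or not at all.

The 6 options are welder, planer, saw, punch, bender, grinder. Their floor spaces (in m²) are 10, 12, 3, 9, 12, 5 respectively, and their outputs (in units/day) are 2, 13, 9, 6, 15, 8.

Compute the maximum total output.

Allowing fractional choices, the relaxed optimum would be about 25.8, but machines are indivisible.
saw + grinder: floor space 3 + 5 = 8 ≤ 15, output 9 + 8 = 17.
saw + bender: floor space 3 + 12 = 15 ≤ 15, output 9 + 15 = 24.
planer + saw: floor space 12 + 3 = 15 ≤ 15, output 13 + 9 = 22.
Best is saw and bender with total output 24.

24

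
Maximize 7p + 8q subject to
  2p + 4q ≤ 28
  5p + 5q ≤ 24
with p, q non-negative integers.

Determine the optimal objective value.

(p,q)=(0,4): 2·0+4·4=16≤28, 5·0+5·4=20≤24, objective 32.
(p,q)=(1,3): 2·1+4·3=14≤28, 5·1+5·3=20≤24, objective 31.
(p,q)=(0,3): 2·0+4·3=12≤28, 5·0+5·3=15≤24, objective 24.
No feasible integer point exceeds 32.

32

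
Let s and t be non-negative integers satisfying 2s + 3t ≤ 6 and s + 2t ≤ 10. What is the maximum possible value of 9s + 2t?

(s,t)=(3,0) is feasible, giving 27.
(s,t)=(2,0) is feasible, giving 18.
The best lattice point is (3,0), giving 27.

27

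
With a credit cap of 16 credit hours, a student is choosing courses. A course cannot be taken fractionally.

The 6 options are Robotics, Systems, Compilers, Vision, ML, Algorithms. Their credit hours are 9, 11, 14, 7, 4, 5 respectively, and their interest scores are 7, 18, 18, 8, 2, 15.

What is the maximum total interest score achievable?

33

This is an integer program with binary decision variables.
Systems + Algorithms: credit hours 11 + 5 = 16 ≤ 16, interest score 18 + 15 = 33.
Vision + ML + Algorithms: credit hours 7 + 4 + 5 = 16 ≤ 16, interest score 8 + 2 + 15 = 25.
Best is Systems and Algorithms with total interest score 33.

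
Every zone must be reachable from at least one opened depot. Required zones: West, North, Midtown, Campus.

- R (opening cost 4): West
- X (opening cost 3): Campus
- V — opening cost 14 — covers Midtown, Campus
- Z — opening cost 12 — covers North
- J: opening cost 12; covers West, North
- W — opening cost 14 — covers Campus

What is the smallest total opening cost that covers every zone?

26

Choose V and J: together they cover West, North, Midtown, Campus — every zone.
Total opening cost: 14 + 12 = 26.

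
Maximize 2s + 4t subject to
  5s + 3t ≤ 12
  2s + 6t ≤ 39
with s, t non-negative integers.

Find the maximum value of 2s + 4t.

16

(s,t)=(0,4): 5·0+3·4=12≤12, 2·0+6·4=24≤39, objective 16.
(s,t)=(0,3): 5·0+3·3=9≤12, 2·0+6·3=18≤39, objective 12.
No feasible integer point exceeds 16.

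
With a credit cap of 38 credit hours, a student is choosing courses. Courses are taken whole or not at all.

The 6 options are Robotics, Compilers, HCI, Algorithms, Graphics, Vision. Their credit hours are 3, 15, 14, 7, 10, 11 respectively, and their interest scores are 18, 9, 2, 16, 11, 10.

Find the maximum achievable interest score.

Allowing fractional choices, the relaxed optimum would be about 59.2, but courses are indivisible.
Robotics + Compilers + Algorithms + Vision: credit hours 3 + 15 + 7 + 11 = 36 ≤ 38, interest score 18 + 9 + 16 + 10 = 53.
Robotics + Algorithms + Graphics + Vision: credit hours 3 + 7 + 10 + 11 = 31 ≤ 38, interest score 18 + 16 + 11 + 10 = 55.
Robotics + Compilers + Algorithms + Graphics: credit hours 3 + 15 + 7 + 10 = 35 ≤ 38, interest score 18 + 9 + 16 + 11 = 54.
Best is Robotics, Algorithms, Graphics, and Vision with total interest score 55.

55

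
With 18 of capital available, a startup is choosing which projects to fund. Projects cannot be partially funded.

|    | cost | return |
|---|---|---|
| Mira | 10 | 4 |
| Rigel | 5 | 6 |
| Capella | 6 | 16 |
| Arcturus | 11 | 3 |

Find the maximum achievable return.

Allowing fractional choices, the relaxed optimum would be about 24.8, but projects are indivisible.
Mira + Capella: cost 10 + 6 = 16 ≤ 18, return 4 + 16 = 20.
Rigel + Capella: cost 5 + 6 = 11 ≤ 18, return 6 + 16 = 22.
Capella + Arcturus: cost 6 + 11 = 17 ≤ 18, return 16 + 3 = 19.
Best is Rigel and Capella with total return 22.

22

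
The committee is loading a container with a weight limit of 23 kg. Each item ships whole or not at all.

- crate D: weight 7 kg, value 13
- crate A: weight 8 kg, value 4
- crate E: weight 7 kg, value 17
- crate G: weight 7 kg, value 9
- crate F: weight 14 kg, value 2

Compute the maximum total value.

39

This is a 0-1 knapsack instance.
Allowing fractional choices, the relaxed optimum would be about 40.0, but items are indivisible.
crate D + crate A + crate E: weight 7 + 8 + 7 = 22 ≤ 23, value 13 + 4 + 17 = 34.
crate D + crate E + crate G: weight 7 + 7 + 7 = 21 ≤ 23, value 13 + 17 + 9 = 39.
crate D + crate E: weight 7 + 7 = 14 ≤ 23, value 13 + 17 = 30.
Best is crate D, crate E, and crate G with total value 39.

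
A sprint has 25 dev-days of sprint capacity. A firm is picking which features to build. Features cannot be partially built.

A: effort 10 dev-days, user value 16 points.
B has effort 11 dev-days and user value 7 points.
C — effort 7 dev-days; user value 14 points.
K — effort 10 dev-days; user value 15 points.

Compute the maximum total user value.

Allowing fractional choices, the relaxed optimum would be about 42.0, but features are indivisible.
A + C: effort 10 + 7 = 17 ≤ 25, user value 16 + 14 = 30.
A + K: effort 10 + 10 = 20 ≤ 25, user value 16 + 15 = 31.
Best is A and K with total user value 31.

31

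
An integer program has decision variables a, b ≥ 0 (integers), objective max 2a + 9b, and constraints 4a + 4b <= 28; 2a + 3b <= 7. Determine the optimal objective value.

(a,b)=(0,2): 4·0+4·2=8≤28, 2·0+3·2=6≤7, objective 18.
(a,b)=(1,1): 4·1+4·1=8≤28, 2·1+3·1=5≤7, objective 11.
(a,b)=(0,1): 4·0+4·1=4≤28, 2·0+3·1=3≤7, objective 9.
Maximum is 18 at (a,b)=(0,2).

18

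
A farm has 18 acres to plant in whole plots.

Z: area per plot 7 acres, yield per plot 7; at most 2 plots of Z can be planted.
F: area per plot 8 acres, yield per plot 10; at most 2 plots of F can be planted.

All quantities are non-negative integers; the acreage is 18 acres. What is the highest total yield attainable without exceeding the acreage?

20

Take 2×F: area 16 ≤ 18, yield 2·10 = 20.
F has the best ratio (10/8) and is taken to its limit of 2; remaining capacity is filled optimally with the others.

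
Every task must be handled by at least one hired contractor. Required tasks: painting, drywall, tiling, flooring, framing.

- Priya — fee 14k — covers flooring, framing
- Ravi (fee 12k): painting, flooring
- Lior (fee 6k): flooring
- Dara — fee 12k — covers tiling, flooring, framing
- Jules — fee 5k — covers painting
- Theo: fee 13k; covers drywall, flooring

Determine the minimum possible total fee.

This is a weighted set-cover instance.
Choose Dara, Jules, and Theo: together they cover painting, drywall, tiling, flooring, framing — every task.
Total fee: 12 + 5 + 13 = 30.
No cover costs less than 30.

30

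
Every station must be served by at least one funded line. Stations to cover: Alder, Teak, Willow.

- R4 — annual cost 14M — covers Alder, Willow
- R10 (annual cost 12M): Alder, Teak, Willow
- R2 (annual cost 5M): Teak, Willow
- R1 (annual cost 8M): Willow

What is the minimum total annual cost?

This is a weighted set-cover instance.
The greedy cost-per-new-station heuristic would pick R2 and R10 for 17, but a cheaper cover exists.
R10 alone covers Alder, Teak, Willow — every station.
Total annual cost: 12.
No cover costs less than 12.

12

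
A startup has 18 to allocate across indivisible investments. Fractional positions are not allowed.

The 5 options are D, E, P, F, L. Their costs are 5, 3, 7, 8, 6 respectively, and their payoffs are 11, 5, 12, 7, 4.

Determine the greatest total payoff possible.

28

Take D, E, and P: cost 5 + 3 + 7 = 15 ≤ 18, payoff 11 + 5 + 12 = 28.
No other feasible combination does better.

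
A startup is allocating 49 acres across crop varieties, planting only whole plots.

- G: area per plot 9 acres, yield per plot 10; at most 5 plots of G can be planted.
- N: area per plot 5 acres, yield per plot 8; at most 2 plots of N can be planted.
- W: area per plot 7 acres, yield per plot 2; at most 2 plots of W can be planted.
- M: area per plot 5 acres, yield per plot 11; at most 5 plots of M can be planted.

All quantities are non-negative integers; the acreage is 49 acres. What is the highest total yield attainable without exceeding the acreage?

1×G, 2×N, and 5×M: area 44 ≤ 49, yield 1·10 + 2·8 + 5·11 = 81.
2×G, 1×N, and 5×M: area 48 ≤ 49, yield 2·10 + 1·8 + 5·11 = 83.
Best is 83.

83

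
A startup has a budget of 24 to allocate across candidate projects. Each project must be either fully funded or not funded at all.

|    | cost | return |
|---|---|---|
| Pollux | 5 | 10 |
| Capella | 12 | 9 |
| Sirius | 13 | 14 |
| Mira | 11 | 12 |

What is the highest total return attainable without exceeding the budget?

Pollux + Sirius: cost 5 + 13 = 18 ≤ 24, return 10 + 14 = 24.
Sirius + Mira: cost 13 + 11 = 24 ≤ 24, return 14 + 12 = 26.
Best is Sirius and Mira with total return 26.

26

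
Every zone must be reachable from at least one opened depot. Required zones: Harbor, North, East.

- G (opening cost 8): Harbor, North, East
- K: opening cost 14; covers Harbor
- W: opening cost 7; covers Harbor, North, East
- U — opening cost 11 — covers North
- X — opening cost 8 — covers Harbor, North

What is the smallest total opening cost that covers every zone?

W alone covers Harbor, North, East — every zone.
Total opening cost: 7.
No cover costs less than 7.

7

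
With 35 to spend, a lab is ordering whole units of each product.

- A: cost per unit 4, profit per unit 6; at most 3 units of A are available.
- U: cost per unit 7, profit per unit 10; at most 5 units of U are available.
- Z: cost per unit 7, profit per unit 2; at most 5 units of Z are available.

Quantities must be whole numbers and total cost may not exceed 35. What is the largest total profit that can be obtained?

Take 5×U: cost 35 ≤ 35, profit 5·10 = 50.
No other integer combination yields more.

50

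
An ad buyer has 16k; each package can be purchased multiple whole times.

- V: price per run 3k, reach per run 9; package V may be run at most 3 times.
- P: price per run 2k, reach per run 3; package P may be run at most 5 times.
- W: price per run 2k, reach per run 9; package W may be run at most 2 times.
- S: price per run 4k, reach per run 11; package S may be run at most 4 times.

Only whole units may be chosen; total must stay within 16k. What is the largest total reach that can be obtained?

51

2×V, 1×P, 2×W, and 1×S: price 16 ≤ 16, reach 2·9 + 1·3 + 2·9 + 1·11 = 50.
2×W and 3×S: price 16 ≤ 16, reach 2·9 + 3·11 = 51.
Best is 51.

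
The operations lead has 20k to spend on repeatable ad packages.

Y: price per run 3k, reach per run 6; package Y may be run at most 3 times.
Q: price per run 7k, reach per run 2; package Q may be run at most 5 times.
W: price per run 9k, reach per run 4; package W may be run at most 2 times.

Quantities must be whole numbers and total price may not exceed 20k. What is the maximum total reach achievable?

22

Y has the best ratio (6/3); taking only Y gives at most 3×6 = 18 (stopped by the supply cap of 3).
Mixing does better — 3×Y and 1×W: price 18 ≤ 20, reach 3·6 + 1·4 = 22.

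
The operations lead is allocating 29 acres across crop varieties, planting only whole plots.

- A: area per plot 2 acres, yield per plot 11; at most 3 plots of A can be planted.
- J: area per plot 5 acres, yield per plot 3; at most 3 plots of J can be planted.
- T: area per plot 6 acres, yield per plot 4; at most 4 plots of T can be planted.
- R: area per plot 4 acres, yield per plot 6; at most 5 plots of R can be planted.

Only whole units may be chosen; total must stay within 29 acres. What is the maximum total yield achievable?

63

3×A and 5×R: area 26 ≤ 29, yield 3·11 + 5·6 = 63.
3×A, 1×T, and 4×R: area 28 ≤ 29, yield 3·11 + 1·4 + 4·6 = 61.
Best is 63.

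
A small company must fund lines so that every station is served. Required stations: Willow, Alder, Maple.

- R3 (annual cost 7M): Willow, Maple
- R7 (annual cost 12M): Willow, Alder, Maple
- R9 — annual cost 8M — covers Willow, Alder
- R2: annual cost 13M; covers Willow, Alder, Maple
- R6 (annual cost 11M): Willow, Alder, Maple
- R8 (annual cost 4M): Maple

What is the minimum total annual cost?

The greedy cost-per-new-station heuristic would pick R3 and R9 for 15, but a cheaper cover exists.
R6 alone covers Willow, Alder, Maple — every station.
Total annual cost: 11.
No cover costs less than 11.

11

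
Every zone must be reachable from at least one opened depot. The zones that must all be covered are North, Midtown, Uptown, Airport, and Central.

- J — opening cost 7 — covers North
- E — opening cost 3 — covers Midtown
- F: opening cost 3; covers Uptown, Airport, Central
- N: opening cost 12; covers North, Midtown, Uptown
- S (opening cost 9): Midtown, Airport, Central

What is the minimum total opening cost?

This is an integer covering problem.
Choose J, E, and F: together they cover North, Midtown, Uptown, Airport, Central — every zone.
Total opening cost: 7 + 3 + 3 = 13.
No cover costs less than 13.

13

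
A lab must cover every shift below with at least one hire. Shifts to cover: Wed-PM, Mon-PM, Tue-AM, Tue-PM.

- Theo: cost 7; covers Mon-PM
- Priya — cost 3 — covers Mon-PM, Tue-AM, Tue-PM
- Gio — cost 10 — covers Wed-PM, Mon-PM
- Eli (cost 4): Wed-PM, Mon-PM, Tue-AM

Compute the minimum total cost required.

Choose Priya and Eli: together they cover Wed-PM, Mon-PM, Tue-AM, Tue-PM — every shift.
Total cost: 3 + 4 = 7.
No cover costs less than 7.

7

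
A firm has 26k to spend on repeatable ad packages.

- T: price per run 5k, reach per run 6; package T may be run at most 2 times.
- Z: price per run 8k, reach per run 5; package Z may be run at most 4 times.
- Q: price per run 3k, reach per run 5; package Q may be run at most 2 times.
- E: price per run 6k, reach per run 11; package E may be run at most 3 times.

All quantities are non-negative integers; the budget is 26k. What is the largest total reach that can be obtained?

44

E has the best ratio (11/6); taking only E gives at most 3×11 = 33 (stopped by the supply cap of 3).
Mixing does better — 1×T, 1×Q, and 3×E: price 26 ≤ 26, reach 1·6 + 1·5 + 3·11 = 44.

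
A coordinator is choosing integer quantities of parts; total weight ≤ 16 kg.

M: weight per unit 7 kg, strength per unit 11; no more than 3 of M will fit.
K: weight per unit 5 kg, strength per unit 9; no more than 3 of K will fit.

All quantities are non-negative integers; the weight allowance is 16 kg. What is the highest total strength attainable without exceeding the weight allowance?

27

This is a bounded integer knapsack.
Take 3×K: weight 15 ≤ 16, strength 3·9 = 27.
K has the best ratio (9/5) and is taken to its limit of 3; remaining capacity is filled optimally with the others.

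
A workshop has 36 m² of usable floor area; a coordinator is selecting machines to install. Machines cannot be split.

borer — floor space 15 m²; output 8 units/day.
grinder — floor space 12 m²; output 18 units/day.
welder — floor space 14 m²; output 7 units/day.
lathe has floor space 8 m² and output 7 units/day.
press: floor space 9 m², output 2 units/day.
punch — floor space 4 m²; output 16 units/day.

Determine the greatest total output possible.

Take grinder, lathe, press, and punch: floor space 12 + 8 + 9 + 4 = 33 ≤ 36, output 18 + 7 + 2 + 16 = 43.
No other feasible combination does better.

43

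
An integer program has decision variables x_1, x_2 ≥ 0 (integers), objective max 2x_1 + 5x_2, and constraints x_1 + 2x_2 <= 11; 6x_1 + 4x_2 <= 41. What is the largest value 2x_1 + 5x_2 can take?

27

The continuous relaxation peaks at (0, 5.5) with value 27.50; rounding to a feasible lattice point costs some objective.
(x_1,x_2)=(1,5): 1·1+2·5=11≤11, 6·1+4·5=26≤41, objective 27.
(x_1,x_2)=(0,5): 1·0+2·5=10≤11, 6·0+4·5=20≤41, objective 25.
(x_1,x_2)=(2,4): 1·2+2·4=10≤11, 6·2+4·4=28≤41, objective 24.
The best lattice point is (1,5), giving 27.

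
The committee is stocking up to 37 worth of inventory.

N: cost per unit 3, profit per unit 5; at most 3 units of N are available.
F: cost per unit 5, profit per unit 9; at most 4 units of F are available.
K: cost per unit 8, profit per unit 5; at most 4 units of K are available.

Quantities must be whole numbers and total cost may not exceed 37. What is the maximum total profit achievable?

56

This is a bounded integer knapsack.
F has the best ratio (9/5); taking only F gives at most 4×9 = 36 (stopped by the supply cap of 4).
Mixing does better — 3×N, 4×F, and 1×K: cost 37 ≤ 37, profit 3·5 + 4·9 + 1·5 = 56.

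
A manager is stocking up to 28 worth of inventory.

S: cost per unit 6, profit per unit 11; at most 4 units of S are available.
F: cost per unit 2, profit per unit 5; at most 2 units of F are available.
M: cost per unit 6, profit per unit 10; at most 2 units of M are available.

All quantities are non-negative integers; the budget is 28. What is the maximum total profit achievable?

4×S and 2×F: cost 28 ≤ 28, profit 4·11 + 2·5 = 54.
3×S, 2×F, and 1×M: cost 28 ≤ 28, profit 3·11 + 2·5 + 1·10 = 53.
Best is 54.

54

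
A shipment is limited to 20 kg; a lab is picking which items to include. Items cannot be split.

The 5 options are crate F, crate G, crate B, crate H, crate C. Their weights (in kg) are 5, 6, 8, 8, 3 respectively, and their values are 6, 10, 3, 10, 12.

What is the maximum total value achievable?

crate F + crate G + crate C: weight 5 + 6 + 3 = 14 ≤ 20, value 6 + 10 + 12 = 28.
crate G + crate H + crate C: weight 6 + 8 + 3 = 17 ≤ 20, value 10 + 10 + 12 = 32.
Best is crate G, crate H, and crate C with total value 32.

32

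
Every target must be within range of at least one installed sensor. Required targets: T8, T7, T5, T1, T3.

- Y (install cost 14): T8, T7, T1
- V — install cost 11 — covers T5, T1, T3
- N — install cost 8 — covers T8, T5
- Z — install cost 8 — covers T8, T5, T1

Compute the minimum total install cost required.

25

The greedy cost-per-new-target heuristic would pick Z, V, and Y for 33, but a cheaper cover exists.
Choose Y and V: together they cover T8, T7, T5, T1, T3 — every target.
Total install cost: 14 + 11 = 25.
No cover costs less than 25.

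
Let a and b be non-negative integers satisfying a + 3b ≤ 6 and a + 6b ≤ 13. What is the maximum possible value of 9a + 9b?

54

(a,b)=(6,0): 1·6+3·0=6≤6, 1·6+6·0=6≤13, objective 54.
(a,b)=(5,0): 1·5+3·0=5≤6, 1·5+6·0=5≤13, objective 45.
The best lattice point is (6,0), giving 54.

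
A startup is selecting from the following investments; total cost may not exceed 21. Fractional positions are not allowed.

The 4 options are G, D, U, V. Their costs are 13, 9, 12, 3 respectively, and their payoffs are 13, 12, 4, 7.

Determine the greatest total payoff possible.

Take G and V: cost 13 + 3 = 16 ≤ 21, payoff 13 + 7 = 20.
No other feasible combination does better.

20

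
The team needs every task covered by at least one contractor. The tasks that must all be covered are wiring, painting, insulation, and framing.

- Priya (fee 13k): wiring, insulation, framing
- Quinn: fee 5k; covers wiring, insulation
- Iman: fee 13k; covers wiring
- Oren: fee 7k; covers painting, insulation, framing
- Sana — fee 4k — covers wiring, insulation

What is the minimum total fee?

11

This is an integer covering problem.
Choose Oren and Sana: together they cover wiring, painting, insulation, framing — every task.
Total fee: 7 + 4 = 11.
No cover costs less than 11.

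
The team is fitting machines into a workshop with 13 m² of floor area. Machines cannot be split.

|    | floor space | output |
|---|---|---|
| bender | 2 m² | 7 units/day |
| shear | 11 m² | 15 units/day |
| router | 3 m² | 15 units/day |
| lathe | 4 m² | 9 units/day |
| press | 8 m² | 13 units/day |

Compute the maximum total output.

35

This is a 0-1 knapsack instance.
Allowing fractional choices, the relaxed optimum would be about 37.5, but machines are indivisible.
bender + router + press: floor space 2 + 3 + 8 = 13 ≤ 13, output 7 + 15 + 13 = 35.
bender + router + lathe: floor space 2 + 3 + 4 = 9 ≤ 13, output 7 + 15 + 9 = 31.
Best is bender, router, and press with total output 35.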